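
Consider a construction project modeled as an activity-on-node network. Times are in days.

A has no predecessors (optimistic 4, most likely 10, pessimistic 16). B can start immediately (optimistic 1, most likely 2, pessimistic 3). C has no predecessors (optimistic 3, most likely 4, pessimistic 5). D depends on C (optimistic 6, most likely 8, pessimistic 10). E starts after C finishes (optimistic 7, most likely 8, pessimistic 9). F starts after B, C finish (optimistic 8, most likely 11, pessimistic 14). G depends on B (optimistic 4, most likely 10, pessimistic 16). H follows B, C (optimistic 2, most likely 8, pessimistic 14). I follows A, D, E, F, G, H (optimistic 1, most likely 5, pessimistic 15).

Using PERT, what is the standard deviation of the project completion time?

2.56 days

te_A = (4 + 4·10 + 16)/6 = 60/6 = 10; σ²_A = ((16−4)/6)² = 4.000
te_B = (1 + 4·2 + 3)/6 = 12/6 = 2; σ²_B = ((3−1)/6)² = 0.111
te_C = (3 + 4·4 + 5)/6 = 24/6 = 4; σ²_C = ((5−3)/6)² = 0.111
te_D = (6 + 4·8 + 10)/6 = 48/6 = 8; σ²_D = ((10−6)/6)² = 0.444
te_E = (7 + 4·8 + 9)/6 = 48/6 = 8; σ²_E = ((9−7)/6)² = 0.111
te_F = (8 + 4·11 + 14)/6 = 66/6 = 11; σ²_F = ((14−8)/6)² = 1.000
te_G = (4 + 4·10 + 16)/6 = 60/6 = 10; σ²_G = ((16−4)/6)² = 4.000
te_H = (2 + 4·8 + 14)/6 = 48/6 = 8; σ²_H = ((14−2)/6)² = 4.000
te_I = (1 + 4·5 + 15)/6 = 36/6 = 6; σ²_I = ((15−1)/6)² = 5.444

Forward pass:
ES_A = 0; EF_A = 10
ES_B = 0; EF_B = 2
ES_C = 0; EF_C = 4
ES_D = 4; EF_D = 4+8 = 12
ES_E = 4; EF_E = 4+8 = 12
ES_F = max(EF_B=2, EF_C=4) = 4; EF_F = 4+11 = 15
ES_G = 2; EF_G = 2+10 = 12
ES_H = max(EF_B=2, EF_C=4) = 4; EF_H = 4+8 = 12
ES_I = max(EF_A=10, EF_D=12, EF_E=12, EF_F=15, EF_G=12, EF_H=12) = 15; EF_I = 15+6 = 21
Expected project duration μ = 21 days. Critical path: C → F → I.

Variance along critical path = 0.111 + 1.000 + 5.444 = 6.556
σ = √6.556 = 2.560 days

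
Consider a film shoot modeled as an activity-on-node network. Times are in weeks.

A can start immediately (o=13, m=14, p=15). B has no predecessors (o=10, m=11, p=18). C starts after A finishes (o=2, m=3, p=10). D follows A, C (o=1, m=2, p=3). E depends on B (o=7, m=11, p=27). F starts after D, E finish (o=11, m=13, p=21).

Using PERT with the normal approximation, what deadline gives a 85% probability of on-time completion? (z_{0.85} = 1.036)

te_A = (13 + 4·14 + 15)/6 = 84/6 = 14; σ²_A = ((15−13)/6)² = 0.111
te_B = (10 + 4·11 + 18)/6 = 72/6 = 12; σ²_B = ((18−10)/6)² = 1.778
te_C = (2 + 4·3 + 10)/6 = 24/6 = 4; σ²_C = ((10−2)/6)² = 1.778
te_D = (1 + 4·2 + 3)/6 = 12/6 = 2; σ²_D = ((3−1)/6)² = 0.111
te_E = (7 + 4·11 + 27)/6 = 78/6 = 13; σ²_E = ((27−7)/6)² = 11.111
te_F = (11 + 4·13 + 21)/6 = 84/6 = 14; σ²_F = ((21−11)/6)² = 2.778

Forward pass:
ES_A = 0; EF_A = 14
ES_B = 0; EF_B = 12
ES_C = 14; EF_C = 14+4 = 18
ES_D = max(EF_A=14, EF_C=18) = 18; EF_D = 18+2 = 20
ES_E = 12; EF_E = 12+13 = 25
ES_F = max(EF_D=20, EF_E=25) = 25; EF_F = 25+14 = 39
Expected project duration μ = 39 weeks. Critical path: B → E → F.

Variance along critical path = 1.778 + 11.111 + 2.778 = 15.667; σ = 3.958 weeks.
D = μ + z·σ = 39 + 1.036·3.958 = 43.1 weeks

43.1 weeks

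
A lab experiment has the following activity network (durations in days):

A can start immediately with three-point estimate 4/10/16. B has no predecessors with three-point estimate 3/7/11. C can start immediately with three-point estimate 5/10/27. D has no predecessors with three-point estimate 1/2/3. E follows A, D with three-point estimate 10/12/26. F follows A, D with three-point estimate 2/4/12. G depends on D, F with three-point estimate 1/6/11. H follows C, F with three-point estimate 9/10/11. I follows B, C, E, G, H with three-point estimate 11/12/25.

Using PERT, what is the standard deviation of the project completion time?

3.51 days

te_A = (4 + 4·10 + 16)/6 = 60/6 = 10; σ²_A = ((16−4)/6)² = 4.000
te_B = (3 + 4·7 + 11)/6 = 42/6 = 7; σ²_B = ((11−3)/6)² = 1.778
te_C = (5 + 4·10 + 27)/6 = 72/6 = 12; σ²_C = ((27−5)/6)² = 13.444
te_D = (1 + 4·2 + 3)/6 = 12/6 = 2; σ²_D = ((3−1)/6)² = 0.111
te_E = (10 + 4·12 + 26)/6 = 84/6 = 14; σ²_E = ((26−10)/6)² = 7.111
te_F = (2 + 4·4 + 12)/6 = 30/6 = 5; σ²_F = ((12−2)/6)² = 2.778
te_G = (1 + 4·6 + 11)/6 = 36/6 = 6; σ²_G = ((11−1)/6)² = 2.778
te_H = (9 + 4·10 + 11)/6 = 60/6 = 10; σ²_H = ((11−9)/6)² = 0.111
te_I = (11 + 4·12 + 25)/6 = 84/6 = 14; σ²_I = ((25−11)/6)² = 5.444

Forward pass:
ES_A = 0; EF_A = 10
ES_B = 0; EF_B = 7
ES_C = 0; EF_C = 12
ES_D = 0; EF_D = 2
ES_E = max(EF_A=10, EF_D=2) = 10; EF_E = 10+14 = 24
ES_F = max(EF_A=10, EF_D=2) = 10; EF_F = 10+5 = 15
ES_G = max(EF_D=2, EF_F=15) = 15; EF_G = 15+6 = 21
ES_H = max(EF_C=12, EF_F=15) = 15; EF_H = 15+10 = 25
ES_I = max(EF_B=7, EF_C=12, EF_E=24, EF_G=21, EF_H=25) = 25; EF_I = 25+14 = 39
Expected project duration μ = 39 days. Critical path: A → F → H → I.

Variance along critical path = 4.000 + 2.778 + 0.111 + 5.444 = 12.333
σ = √12.333 = 3.512 days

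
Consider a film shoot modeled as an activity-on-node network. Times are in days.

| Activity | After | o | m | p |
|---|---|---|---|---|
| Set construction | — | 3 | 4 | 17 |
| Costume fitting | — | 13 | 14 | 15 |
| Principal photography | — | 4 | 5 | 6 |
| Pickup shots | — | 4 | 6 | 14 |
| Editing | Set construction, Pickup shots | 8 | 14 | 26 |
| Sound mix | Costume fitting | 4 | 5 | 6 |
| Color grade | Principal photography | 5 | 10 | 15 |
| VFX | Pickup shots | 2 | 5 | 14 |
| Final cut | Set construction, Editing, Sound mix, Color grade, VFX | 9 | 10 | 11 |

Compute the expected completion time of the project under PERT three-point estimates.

te_Set construction = (3 + 4·4 + 17)/6 = 36/6 = 6
te_Costume fitting = (13 + 4·14 + 15)/6 = 84/6 = 14
te_Principal photography = (4 + 4·5 + 6)/6 = 30/6 = 5
te_Pickup shots = (4 + 4·6 + 14)/6 = 42/6 = 7
te_Editing = (8 + 4·14 + 26)/6 = 90/6 = 15
te_Sound mix = (4 + 4·5 + 6)/6 = 30/6 = 5
te_Color grade = (5 + 4·10 + 15)/6 = 60/6 = 10
te_VFX = (2 + 4·5 + 14)/6 = 36/6 = 6
te_Final cut = (9 + 4·10 + 11)/6 = 60/6 = 10

Forward pass:
ES_Set construction = 0; EF_Set construction = 6
ES_Costume fitting = 0; EF_Costume fitting = 14
ES_Principal photography = 0; EF_Principal photography = 5
ES_Pickup shots = 0; EF_Pickup shots = 7
ES_Editing = max(EF_Set construction=6, EF_Pickup shots=7) = 7; EF_Editing = 7+15 = 22
ES_Sound mix = 14; EF_Sound mix = 14+5 = 19
ES_Color grade = 5; EF_Color grade = 5+10 = 15
ES_VFX = 7; EF_VFX = 7+6 = 13
ES_Final cut = max(EF_Set construction=6, EF_Editing=22, EF_Sound mix=19, EF_Color grade=15, EF_VFX=13) = 22; EF_Final cut = 22+10 = 32
Expected project duration μ = 32 days. Critical path: Pickup shots → Editing → Final cut.

32 days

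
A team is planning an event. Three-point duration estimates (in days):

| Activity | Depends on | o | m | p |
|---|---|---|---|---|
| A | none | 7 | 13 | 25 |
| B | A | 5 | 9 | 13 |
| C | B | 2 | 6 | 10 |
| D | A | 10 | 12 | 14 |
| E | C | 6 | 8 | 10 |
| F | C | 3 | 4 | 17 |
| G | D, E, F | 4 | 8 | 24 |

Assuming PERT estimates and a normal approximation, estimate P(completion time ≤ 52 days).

0.846

te_A = (7 + 4·13 + 25)/6 = 84/6 = 14; σ²_A = ((25−7)/6)² = 9.000
te_B = (5 + 4·9 + 13)/6 = 54/6 = 9; σ²_B = ((13−5)/6)² = 1.778
te_C = (2 + 4·6 + 10)/6 = 36/6 = 6; σ²_C = ((10−2)/6)² = 1.778
te_D = (10 + 4·12 + 14)/6 = 72/6 = 12; σ²_D = ((14−10)/6)² = 0.444
te_E = (6 + 4·8 + 10)/6 = 48/6 = 8; σ²_E = ((10−6)/6)² = 0.444
te_F = (3 + 4·4 + 17)/6 = 36/6 = 6; σ²_F = ((17−3)/6)² = 5.444
te_G = (4 + 4·8 + 24)/6 = 60/6 = 10; σ²_G = ((24−4)/6)² = 11.111

Forward pass:
ES_A = 0; EF_A = 14
ES_B = 14; EF_B = 14+9 = 23
ES_C = 23; EF_C = 23+6 = 29
ES_D = 14; EF_D = 14+12 = 26
ES_E = 29; EF_E = 29+8 = 37
ES_F = 29; EF_F = 29+6 = 35
ES_G = max(EF_D=26, EF_E=37, EF_F=35) = 37; EF_G = 37+10 = 47
Expected project duration μ = 47 days. Critical path: A → B → C → E → G.

Variance along critical path = 9.000 + 1.778 + 1.778 + 0.444 + 11.111 = 24.111; σ = √24.111 = 4.910 days.
Z = (52 − 47) / 4.910 = 1.018
P(T ≤ 52) = Φ(1.018) ≈ 0.846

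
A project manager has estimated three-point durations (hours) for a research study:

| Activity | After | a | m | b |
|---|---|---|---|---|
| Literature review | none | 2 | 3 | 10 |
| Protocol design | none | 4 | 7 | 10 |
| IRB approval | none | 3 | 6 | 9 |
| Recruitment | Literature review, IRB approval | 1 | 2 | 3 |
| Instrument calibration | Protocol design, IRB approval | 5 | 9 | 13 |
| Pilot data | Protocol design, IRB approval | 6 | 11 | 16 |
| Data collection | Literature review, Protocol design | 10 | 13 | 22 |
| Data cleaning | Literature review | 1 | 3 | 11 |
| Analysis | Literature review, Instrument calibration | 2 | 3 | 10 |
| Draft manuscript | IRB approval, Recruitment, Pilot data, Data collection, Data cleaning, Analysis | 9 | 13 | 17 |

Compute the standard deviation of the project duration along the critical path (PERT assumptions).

te_Literature review = (2 + 4·3 + 10)/6 = 24/6 = 4; σ²_Literature review = ((10−2)/6)² = 1.778
te_Protocol design = (4 + 4·7 + 10)/6 = 42/6 = 7; σ²_Protocol design = ((10−4)/6)² = 1.000
te_IRB approval = (3 + 4·6 + 9)/6 = 36/6 = 6; σ²_IRB approval = ((9−3)/6)² = 1.000
te_Recruitment = (1 + 4·2 + 3)/6 = 12/6 = 2; σ²_Recruitment = ((3−1)/6)² = 0.111
te_Instrument calibration = (5 + 4·9 + 13)/6 = 54/6 = 9; σ²_Instrument calibration = ((13−5)/6)² = 1.778
te_Pilot data = (6 + 4·11 + 16)/6 = 66/6 = 11; σ²_Pilot data = ((16−6)/6)² = 2.778
te_Data collection = (10 + 4·13 + 22)/6 = 84/6 = 14; σ²_Data collection = ((22−10)/6)² = 4.000
te_Data cleaning = (1 + 4·3 + 11)/6 = 24/6 = 4; σ²_Data cleaning = ((11−1)/6)² = 2.778
te_Analysis = (2 + 4·3 + 10)/6 = 24/6 = 4; σ²_Analysis = ((10−2)/6)² = 1.778
te_Draft manuscript = (9 + 4·13 + 17)/6 = 78/6 = 13; σ²_Draft manuscript = ((17−9)/6)² = 1.778

Forward pass:
ES_Literature review = 0; EF_Literature review = 4
ES_Protocol design = 0; EF_Protocol design = 7
ES_IRB approval = 0; EF_IRB approval = 6
ES_Recruitment = max(EF_Literature review=4, EF_IRB approval=6) = 6; EF_Recruitment = 6+2 = 8
ES_Instrument calibration = max(EF_Protocol design=7, EF_IRB approval=6) = 7; EF_Instrument calibration = 7+9 = 16
ES_Pilot data = max(EF_Protocol design=7, EF_IRB approval=6) = 7; EF_Pilot data = 7+11 = 18
ES_Data collection = max(EF_Literature review=4, EF_Protocol design=7) = 7; EF_Data collection = 7+14 = 21
ES_Data cleaning = 4; EF_Data cleaning = 4+4 = 8
ES_Analysis = max(EF_Literature review=4, EF_Instrument calibration=16) = 16; EF_Analysis = 16+4 = 20
ES_Draft manuscript = max(EF_IRB approval=6, EF_Recruitment=8, EF_Pilot data=18, EF_Data collection=21, EF_Data cleaning=8, EF_Analysis=20) = 21; EF_Draft manuscript = 21+13 = 34
Expected project duration μ = 34 hours. Critical path: Protocol design → Data collection → Draft manuscript.

Variance along critical path = 1.000 + 4.000 + 1.778 = 6.778
σ = √6.778 = 2.603 hours

2.60 hours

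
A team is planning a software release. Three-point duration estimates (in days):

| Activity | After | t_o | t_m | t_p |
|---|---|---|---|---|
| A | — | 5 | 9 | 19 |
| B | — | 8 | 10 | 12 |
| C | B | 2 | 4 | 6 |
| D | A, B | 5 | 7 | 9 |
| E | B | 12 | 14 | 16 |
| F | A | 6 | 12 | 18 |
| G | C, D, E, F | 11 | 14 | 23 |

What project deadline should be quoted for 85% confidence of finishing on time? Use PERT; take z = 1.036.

41.3 days

te_A = (5 + 4·9 + 19)/6 = 60/6 = 10; σ²_A = ((19−5)/6)² = 5.444
te_B = (8 + 4·10 + 12)/6 = 60/6 = 10; σ²_B = ((12−8)/6)² = 0.444
te_C = (2 + 4·4 + 6)/6 = 24/6 = 4; σ²_C = ((6−2)/6)² = 0.444
te_D = (5 + 4·7 + 9)/6 = 42/6 = 7; σ²_D = ((9−5)/6)² = 0.444
te_E = (12 + 4·14 + 16)/6 = 84/6 = 14; σ²_E = ((16−12)/6)² = 0.444
te_F = (6 + 4·12 + 18)/6 = 72/6 = 12; σ²_F = ((18−6)/6)² = 4.000
te_G = (11 + 4·14 + 23)/6 = 90/6 = 15; σ²_G = ((23−11)/6)² = 4.000

Forward pass:
ES_A = 0; EF_A = 10
ES_B = 0; EF_B = 10
ES_C = 10; EF_C = 10+4 = 14
ES_D = max(EF_A=10, EF_B=10) = 10; EF_D = 10+7 = 17
ES_E = 10; EF_E = 10+14 = 24
ES_F = 10; EF_F = 10+12 = 22
ES_G = max(EF_C=14, EF_D=17, EF_E=24, EF_F=22) = 24; EF_G = 24+15 = 39
Expected project duration μ = 39 days. Critical path: B → E → G.

Variance along critical path = 0.444 + 0.444 + 4.000 = 4.889; σ = 2.211 days.
D = μ + z·σ = 39 + 1.036·2.211 = 41.3 days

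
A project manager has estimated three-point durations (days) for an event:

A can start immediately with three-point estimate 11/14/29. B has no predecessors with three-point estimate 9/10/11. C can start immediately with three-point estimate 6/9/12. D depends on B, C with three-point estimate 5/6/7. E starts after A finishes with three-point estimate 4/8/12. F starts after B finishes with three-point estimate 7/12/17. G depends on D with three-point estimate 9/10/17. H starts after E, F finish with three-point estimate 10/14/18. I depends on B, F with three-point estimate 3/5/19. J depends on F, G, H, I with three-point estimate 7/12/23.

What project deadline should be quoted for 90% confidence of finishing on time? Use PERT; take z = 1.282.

56.7 days

te_A = (11 + 4·14 + 29)/6 = 96/6 = 16; σ²_A = ((29−11)/6)² = 9.000
te_B = (9 + 4·10 + 11)/6 = 60/6 = 10; σ²_B = ((11−9)/6)² = 0.111
te_C = (6 + 4·9 + 12)/6 = 54/6 = 9; σ²_C = ((12−6)/6)² = 1.000
te_D = (5 + 4·6 + 7)/6 = 36/6 = 6; σ²_D = ((7−5)/6)² = 0.111
te_E = (4 + 4·8 + 12)/6 = 48/6 = 8; σ²_E = ((12−4)/6)² = 1.778
te_F = (7 + 4·12 + 17)/6 = 72/6 = 12; σ²_F = ((17−7)/6)² = 2.778
te_G = (9 + 4·10 + 17)/6 = 66/6 = 11; σ²_G = ((17−9)/6)² = 1.778
te_H = (10 + 4·14 + 18)/6 = 84/6 = 14; σ²_H = ((18−10)/6)² = 1.778
te_I = (3 + 4·5 + 19)/6 = 42/6 = 7; σ²_I = ((19−3)/6)² = 7.111
te_J = (7 + 4·12 + 23)/6 = 78/6 = 13; σ²_J = ((23−7)/6)² = 7.111

Forward pass:
ES_A = 0; EF_A = 16
ES_B = 0; EF_B = 10
ES_C = 0; EF_C = 9
ES_D = max(EF_B=10, EF_C=9) = 10; EF_D = 10+6 = 16
ES_E = 16; EF_E = 16+8 = 24
ES_F = 10; EF_F = 10+12 = 22
ES_G = 16; EF_G = 16+11 = 27
ES_H = max(EF_E=24, EF_F=22) = 24; EF_H = 24+14 = 38
ES_I = max(EF_B=10, EF_F=22) = 22; EF_I = 22+7 = 29
ES_J = max(EF_F=22, EF_G=27, EF_H=38, EF_I=29) = 38; EF_J = 38+13 = 51
Expected project duration μ = 51 days. Critical path: A → E → H → J.

Variance along critical path = 9.000 + 1.778 + 1.778 + 7.111 = 19.667; σ = 4.435 days.
D = μ + z·σ = 51 + 1.282·4.435 = 56.7 days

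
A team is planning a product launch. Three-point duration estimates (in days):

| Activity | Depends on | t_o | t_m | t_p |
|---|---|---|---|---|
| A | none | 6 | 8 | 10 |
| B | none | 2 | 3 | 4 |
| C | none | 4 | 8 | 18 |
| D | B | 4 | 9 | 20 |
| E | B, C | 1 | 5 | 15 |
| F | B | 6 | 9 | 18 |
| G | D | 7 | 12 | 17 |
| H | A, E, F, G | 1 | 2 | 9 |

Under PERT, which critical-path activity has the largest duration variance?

te_A = (6 + 4·8 + 10)/6 = 48/6 = 8; σ²_A = ((10−6)/6)² = 0.444
te_B = (2 + 4·3 + 4)/6 = 18/6 = 3; σ²_B = ((4−2)/6)² = 0.111
te_C = (4 + 4·8 + 18)/6 = 54/6 = 9; σ²_C = ((18−4)/6)² = 5.444
te_D = (4 + 4·9 + 20)/6 = 60/6 = 10; σ²_D = ((20−4)/6)² = 7.111
te_E = (1 + 4·5 + 15)/6 = 36/6 = 6; σ²_E = ((15−1)/6)² = 5.444
te_F = (6 + 4·9 + 18)/6 = 60/6 = 10; σ²_F = ((18−6)/6)² = 4.000
te_G = (7 + 4·12 + 17)/6 = 72/6 = 12; σ²_G = ((17−7)/6)² = 2.778
te_H = (1 + 4·2 + 9)/6 = 18/6 = 3; σ²_H = ((9−1)/6)² = 1.778

Forward pass:
ES_A = 0; EF_A = 8
ES_B = 0; EF_B = 3
ES_C = 0; EF_C = 9
ES_D = 3; EF_D = 3+10 = 13
ES_E = max(EF_B=3, EF_C=9) = 9; EF_E = 9+6 = 15
ES_F = 3; EF_F = 3+10 = 13
ES_G = 13; EF_G = 13+12 = 25
ES_H = max(EF_A=8, EF_E=15, EF_F=13, EF_G=25) = 25; EF_H = 25+3 = 28
Expected project duration μ = 28 days. Critical path: B → D → G → H.

Variances on critical path: σ²_B=0.111, σ²_D=7.111, σ²_G=2.778, σ²_H=1.778.
Largest is σ²_D = 7.111.

D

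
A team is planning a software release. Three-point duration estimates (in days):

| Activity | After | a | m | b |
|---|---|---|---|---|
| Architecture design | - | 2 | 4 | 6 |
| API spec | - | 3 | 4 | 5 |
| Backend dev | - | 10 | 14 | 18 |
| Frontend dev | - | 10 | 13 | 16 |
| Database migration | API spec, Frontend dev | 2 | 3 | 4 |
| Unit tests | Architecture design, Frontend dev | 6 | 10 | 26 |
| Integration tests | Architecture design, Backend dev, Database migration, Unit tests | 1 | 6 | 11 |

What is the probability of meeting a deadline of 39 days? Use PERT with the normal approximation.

te_Architecture design = (2 + 4·4 + 6)/6 = 24/6 = 4; σ²_Architecture design = ((6−2)/6)² = 0.444
te_API spec = (3 + 4·4 + 5)/6 = 24/6 = 4; σ²_API spec = ((5−3)/6)² = 0.111
te_Backend dev = (10 + 4·14 + 18)/6 = 84/6 = 14; σ²_Backend dev = ((18−10)/6)² = 1.778
te_Frontend dev = (10 + 4·13 + 16)/6 = 78/6 = 13; σ²_Frontend dev = ((16−10)/6)² = 1.000
te_Database migration = (2 + 4·3 + 4)/6 = 18/6 = 3; σ²_Database migration = ((4−2)/6)² = 0.111
te_Unit tests = (6 + 4·10 + 26)/6 = 72/6 = 12; σ²_Unit tests = ((26−6)/6)² = 11.111
te_Integration tests = (1 + 4·6 + 11)/6 = 36/6 = 6; σ²_Integration tests = ((11−1)/6)² = 2.778

Forward pass:
ES_Architecture design = 0; EF_Architecture design = 4
ES_API spec = 0; EF_API spec = 4
ES_Backend dev = 0; EF_Backend dev = 14
ES_Frontend dev = 0; EF_Frontend dev = 13
ES_Database migration = max(EF_API spec=4, EF_Frontend dev=13) = 13; EF_Database migration = 13+3 = 16
ES_Unit tests = max(EF_Architecture design=4, EF_Frontend dev=13) = 13; EF_Unit tests = 13+12 = 25
ES_Integration tests = max(EF_Architecture design=4, EF_Backend dev=14, EF_Database migration=16, EF_Unit tests=25) = 25; EF_Integration tests = 25+6 = 31
Expected project duration μ = 31 days. Critical path: Frontend dev → Unit tests → Integration tests.

Variance along critical path = 1.000 + 11.111 + 2.778 = 14.889; σ = √14.889 = 3.859 days.
Z = (39 − 31) / 3.859 = 2.073
P(T ≤ 39) = Φ(2.073) ≈ 0.981

0.981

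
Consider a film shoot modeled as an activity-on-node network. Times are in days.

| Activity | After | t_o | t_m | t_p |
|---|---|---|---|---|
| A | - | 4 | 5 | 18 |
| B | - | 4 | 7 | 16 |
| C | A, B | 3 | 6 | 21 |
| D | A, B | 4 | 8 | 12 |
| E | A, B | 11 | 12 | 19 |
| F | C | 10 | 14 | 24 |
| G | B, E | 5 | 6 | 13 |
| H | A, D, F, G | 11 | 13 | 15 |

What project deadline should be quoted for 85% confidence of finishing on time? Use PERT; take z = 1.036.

48.5 days

te_A = (4 + 4·5 + 18)/6 = 42/6 = 7; σ²_A = ((18−4)/6)² = 5.444
te_B = (4 + 4·7 + 16)/6 = 48/6 = 8; σ²_B = ((16−4)/6)² = 4.000
te_C = (3 + 4·6 + 21)/6 = 48/6 = 8; σ²_C = ((21−3)/6)² = 9.000
te_D = (4 + 4·8 + 12)/6 = 48/6 = 8; σ²_D = ((12−4)/6)² = 1.778
te_E = (11 + 4·12 + 19)/6 = 78/6 = 13; σ²_E = ((19−11)/6)² = 1.778
te_F = (10 + 4·14 + 24)/6 = 90/6 = 15; σ²_F = ((24−10)/6)² = 5.444
te_G = (5 + 4·6 + 13)/6 = 42/6 = 7; σ²_G = ((13−5)/6)² = 1.778
te_H = (11 + 4·13 + 15)/6 = 78/6 = 13; σ²_H = ((15−11)/6)² = 0.444

Forward pass:
ES_A = 0; EF_A = 7
ES_B = 0; EF_B = 8
ES_C = max(EF_A=7, EF_B=8) = 8; EF_C = 8+8 = 16
ES_D = max(EF_A=7, EF_B=8) = 8; EF_D = 8+8 = 16
ES_E = max(EF_A=7, EF_B=8) = 8; EF_E = 8+13 = 21
ES_F = 16; EF_F = 16+15 = 31
ES_G = max(EF_B=8, EF_E=21) = 21; EF_G = 21+7 = 28
ES_H = max(EF_A=7, EF_D=16, EF_F=31, EF_G=28) = 31; EF_H = 31+13 = 44
Expected project duration μ = 44 days. Critical path: B → C → F → H.

Variance along critical path = 4.000 + 9.000 + 5.444 + 0.444 = 18.889; σ = 4.346 days.
D = μ + z·σ = 44 + 1.036·4.346 = 48.5 days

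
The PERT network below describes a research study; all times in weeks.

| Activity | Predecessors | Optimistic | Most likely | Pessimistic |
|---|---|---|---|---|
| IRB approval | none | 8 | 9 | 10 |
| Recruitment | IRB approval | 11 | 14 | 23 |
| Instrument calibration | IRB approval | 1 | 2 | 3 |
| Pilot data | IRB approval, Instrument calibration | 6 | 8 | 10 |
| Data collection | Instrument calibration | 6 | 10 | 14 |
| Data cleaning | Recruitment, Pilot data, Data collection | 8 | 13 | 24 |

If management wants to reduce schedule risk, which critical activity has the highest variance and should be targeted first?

Data cleaning

te_IRB approval = (8 + 4·9 + 10)/6 = 54/6 = 9; σ²_IRB approval = ((10−8)/6)² = 0.111
te_Recruitment = (11 + 4·14 + 23)/6 = 90/6 = 15; σ²_Recruitment = ((23−11)/6)² = 4.000
te_Instrument calibration = (1 + 4·2 + 3)/6 = 12/6 = 2; σ²_Instrument calibration = ((3−1)/6)² = 0.111
te_Pilot data = (6 + 4·8 + 10)/6 = 48/6 = 8; σ²_Pilot data = ((10−6)/6)² = 0.444
te_Data collection = (6 + 4·10 + 14)/6 = 60/6 = 10; σ²_Data collection = ((14−6)/6)² = 1.778
te_Data cleaning = (8 + 4·13 + 24)/6 = 84/6 = 14; σ²_Data cleaning = ((24−8)/6)² = 7.111

Forward pass:
ES_IRB approval = 0; EF_IRB approval = 9
ES_Recruitment = 9; EF_Recruitment = 9+15 = 24
ES_Instrument calibration = 9; EF_Instrument calibration = 9+2 = 11
ES_Pilot data = max(EF_IRB approval=9, EF_Instrument calibration=11) = 11; EF_Pilot data = 11+8 = 19
ES_Data collection = 11; EF_Data collection = 11+10 = 21
ES_Data cleaning = max(EF_Recruitment=24, EF_Pilot data=19, EF_Data collection=21) = 24; EF_Data cleaning = 24+14 = 38
Expected project duration μ = 38 weeks. Critical path: IRB approval → Recruitment → Data cleaning.

Variances on critical path: σ²_IRB approval=0.111, σ²_Recruitment=4.000, σ²_Data cleaning=7.111.
Largest is σ²_Data cleaning = 7.111.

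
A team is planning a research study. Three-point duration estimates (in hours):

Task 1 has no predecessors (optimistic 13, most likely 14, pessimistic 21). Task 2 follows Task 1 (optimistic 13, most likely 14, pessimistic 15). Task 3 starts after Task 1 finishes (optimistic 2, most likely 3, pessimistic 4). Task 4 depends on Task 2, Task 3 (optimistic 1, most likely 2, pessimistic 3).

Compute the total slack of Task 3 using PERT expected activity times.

11 hours

te_Task 1 = (13 + 4·14 + 21)/6 = 90/6 = 15
te_Task 2 = (13 + 4·14 + 15)/6 = 84/6 = 14
te_Task 3 = (2 + 4·3 + 4)/6 = 18/6 = 3
te_Task 4 = (1 + 4·2 + 3)/6 = 12/6 = 2

Forward pass:
ES_Task 1 = 0; EF_Task 1 = 15
ES_Task 2 = 15; EF_Task 2 = 15+14 = 29
ES_Task 3 = 15; EF_Task 3 = 15+3 = 18
ES_Task 4 = max(EF_Task 2=29, EF_Task 3=18) = 29; EF_Task 4 = 29+2 = 31
Expected project duration μ = 31 hours. Critical path: Task 1 → Task 2 → Task 4.

Backward pass:
LF_Task 4 = 31; LS_Task 4 = 31−2 = 29
LF_Task 3 = LS_Task 4 = 29; LS_Task 3 = 29−3 = 26
LF_Task 2 = LS_Task 4 = 29; LS_Task 2 = 29−14 = 15
LF_Task 1 = min(LS_Task 2=15, LS_Task 3=26) = 15; LS_Task 1 = 15−15 = 0
Slack_Task 3 = LS_Task 3 − ES_Task 3 = 26 − 15 = 11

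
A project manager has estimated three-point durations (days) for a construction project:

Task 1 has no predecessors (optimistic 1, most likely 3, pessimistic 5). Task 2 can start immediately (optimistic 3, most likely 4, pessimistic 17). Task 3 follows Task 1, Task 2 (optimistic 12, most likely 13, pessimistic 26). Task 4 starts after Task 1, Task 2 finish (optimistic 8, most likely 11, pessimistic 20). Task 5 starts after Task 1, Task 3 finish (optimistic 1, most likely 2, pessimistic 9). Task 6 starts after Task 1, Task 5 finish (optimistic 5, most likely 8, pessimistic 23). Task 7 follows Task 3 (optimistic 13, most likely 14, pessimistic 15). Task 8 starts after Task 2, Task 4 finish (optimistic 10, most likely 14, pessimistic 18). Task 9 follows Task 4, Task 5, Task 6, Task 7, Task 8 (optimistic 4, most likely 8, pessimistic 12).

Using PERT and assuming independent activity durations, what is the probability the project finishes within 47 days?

0.868

te_Task 1 = (1 + 4·3 + 5)/6 = 18/6 = 3; σ²_Task 1 = ((5−1)/6)² = 0.444
te_Task 2 = (3 + 4·4 + 17)/6 = 36/6 = 6; σ²_Task 2 = ((17−3)/6)² = 5.444
te_Task 3 = (12 + 4·13 + 26)/6 = 90/6 = 15; σ²_Task 3 = ((26−12)/6)² = 5.444
te_Task 4 = (8 + 4·11 + 20)/6 = 72/6 = 12; σ²_Task 4 = ((20−8)/6)² = 4.000
te_Task 5 = (1 + 4·2 + 9)/6 = 18/6 = 3; σ²_Task 5 = ((9−1)/6)² = 1.778
te_Task 6 = (5 + 4·8 + 23)/6 = 60/6 = 10; σ²_Task 6 = ((23−5)/6)² = 9.000
te_Task 7 = (13 + 4·14 + 15)/6 = 84/6 = 14; σ²_Task 7 = ((15−13)/6)² = 0.111
te_Task 8 = (10 + 4·14 + 18)/6 = 84/6 = 14; σ²_Task 8 = ((18−10)/6)² = 1.778
te_Task 9 = (4 + 4·8 + 12)/6 = 48/6 = 8; σ²_Task 9 = ((12−4)/6)² = 1.778

Forward pass:
ES_Task 1 = 0; EF_Task 1 = 3
ES_Task 2 = 0; EF_Task 2 = 6
ES_Task 3 = max(EF_Task 1=3, EF_Task 2=6) = 6; EF_Task 3 = 6+15 = 21
ES_Task 4 = max(EF_Task 1=3, EF_Task 2=6) = 6; EF_Task 4 = 6+12 = 18
ES_Task 5 = max(EF_Task 1=3, EF_Task 3=21) = 21; EF_Task 5 = 21+3 = 24
ES_Task 6 = max(EF_Task 1=3, EF_Task 5=24) = 24; EF_Task 6 = 24+10 = 34
ES_Task 7 = 21; EF_Task 7 = 21+14 = 35
ES_Task 8 = max(EF_Task 2=6, EF_Task 4=18) = 18; EF_Task 8 = 18+14 = 32
ES_Task 9 = max(EF_Task 4=18, EF_Task 5=24, EF_Task 6=34, EF_Task 7=35, EF_Task 8=32) = 35; EF_Task 9 = 35+8 = 43
Expected project duration μ = 43 days. Critical path: Task 2 → Task 3 → Task 7 → Task 9.

Variance along critical path = 5.444 + 5.444 + 0.111 + 1.778 = 12.778; σ = √12.778 = 3.575 days.
Z = (47 − 43) / 3.575 = 1.119
P(T ≤ 47) = Φ(1.119) ≈ 0.868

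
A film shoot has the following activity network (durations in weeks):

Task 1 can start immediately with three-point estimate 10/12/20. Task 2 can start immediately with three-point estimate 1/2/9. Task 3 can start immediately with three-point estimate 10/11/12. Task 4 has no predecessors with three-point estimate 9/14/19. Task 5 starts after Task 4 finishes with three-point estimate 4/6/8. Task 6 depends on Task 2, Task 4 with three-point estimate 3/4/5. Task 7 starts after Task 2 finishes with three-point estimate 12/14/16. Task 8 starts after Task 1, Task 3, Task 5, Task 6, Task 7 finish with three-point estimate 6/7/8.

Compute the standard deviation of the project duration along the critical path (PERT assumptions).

te_Task 1 = (10 + 4·12 + 20)/6 = 78/6 = 13; σ²_Task 1 = ((20−10)/6)² = 2.778
te_Task 2 = (1 + 4·2 + 9)/6 = 18/6 = 3; σ²_Task 2 = ((9−1)/6)² = 1.778
te_Task 3 = (10 + 4·11 + 12)/6 = 66/6 = 11; σ²_Task 3 = ((12−10)/6)² = 0.111
te_Task 4 = (9 + 4·14 + 19)/6 = 84/6 = 14; σ²_Task 4 = ((19−9)/6)² = 2.778
te_Task 5 = (4 + 4·6 + 8)/6 = 36/6 = 6; σ²_Task 5 = ((8−4)/6)² = 0.444
te_Task 6 = (3 + 4·4 + 5)/6 = 24/6 = 4; σ²_Task 6 = ((5−3)/6)² = 0.111
te_Task 7 = (12 + 4·14 + 16)/6 = 84/6 = 14; σ²_Task 7 = ((16−12)/6)² = 0.444
te_Task 8 = (6 + 4·7 + 8)/6 = 42/6 = 7; σ²_Task 8 = ((8−6)/6)² = 0.111

Forward pass:
ES_Task 1 = 0; EF_Task 1 = 13
ES_Task 2 = 0; EF_Task 2 = 3
ES_Task 3 = 0; EF_Task 3 = 11
ES_Task 4 = 0; EF_Task 4 = 14
ES_Task 5 = 14; EF_Task 5 = 14+6 = 20
ES_Task 6 = max(EF_Task 2=3, EF_Task 4=14) = 14; EF_Task 6 = 14+4 = 18
ES_Task 7 = 3; EF_Task 7 = 3+14 = 17
ES_Task 8 = max(EF_Task 1=13, EF_Task 3=11, EF_Task 5=20, EF_Task 6=18, EF_Task 7=17) = 20; EF_Task 8 = 20+7 = 27
Expected project duration μ = 27 weeks. Critical path: Task 4 → Task 5 → Task 8.

Variance along critical path = 2.778 + 0.444 + 0.111 = 3.333
σ = √3.333 = 1.826 weeks

1.83 weeks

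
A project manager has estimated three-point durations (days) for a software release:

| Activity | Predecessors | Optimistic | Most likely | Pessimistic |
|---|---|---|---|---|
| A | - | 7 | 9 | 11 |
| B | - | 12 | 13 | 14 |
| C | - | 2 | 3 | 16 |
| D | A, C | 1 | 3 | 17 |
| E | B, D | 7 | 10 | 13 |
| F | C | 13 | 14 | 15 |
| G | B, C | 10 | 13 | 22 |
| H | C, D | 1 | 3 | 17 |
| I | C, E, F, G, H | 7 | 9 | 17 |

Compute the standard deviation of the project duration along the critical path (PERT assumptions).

2.62 days

te_A = (7 + 4·9 + 11)/6 = 54/6 = 9; σ²_A = ((11−7)/6)² = 0.444
te_B = (12 + 4·13 + 14)/6 = 78/6 = 13; σ²_B = ((14−12)/6)² = 0.111
te_C = (2 + 4·3 + 16)/6 = 30/6 = 5; σ²_C = ((16−2)/6)² = 5.444
te_D = (1 + 4·3 + 17)/6 = 30/6 = 5; σ²_D = ((17−1)/6)² = 7.111
te_E = (7 + 4·10 + 13)/6 = 60/6 = 10; σ²_E = ((13−7)/6)² = 1.000
te_F = (13 + 4·14 + 15)/6 = 84/6 = 14; σ²_F = ((15−13)/6)² = 0.111
te_G = (10 + 4·13 + 22)/6 = 84/6 = 14; σ²_G = ((22−10)/6)² = 4.000
te_H = (1 + 4·3 + 17)/6 = 30/6 = 5; σ²_H = ((17−1)/6)² = 7.111
te_I = (7 + 4·9 + 17)/6 = 60/6 = 10; σ²_I = ((17−7)/6)² = 2.778

Forward pass:
ES_A = 0; EF_A = 9
ES_B = 0; EF_B = 13
ES_C = 0; EF_C = 5
ES_D = max(EF_A=9, EF_C=5) = 9; EF_D = 9+5 = 14
ES_E = max(EF_B=13, EF_D=14) = 14; EF_E = 14+10 = 24
ES_F = 5; EF_F = 5+14 = 19
ES_G = max(EF_B=13, EF_C=5) = 13; EF_G = 13+14 = 27
ES_H = max(EF_C=5, EF_D=14) = 14; EF_H = 14+5 = 19
ES_I = max(EF_C=5, EF_E=24, EF_F=19, EF_G=27, EF_H=19) = 27; EF_I = 27+10 = 37
Expected project duration μ = 37 days. Critical path: B → G → I.

Variance along critical path = 0.111 + 4.000 + 2.778 = 6.889
σ = √6.889 = 2.625 days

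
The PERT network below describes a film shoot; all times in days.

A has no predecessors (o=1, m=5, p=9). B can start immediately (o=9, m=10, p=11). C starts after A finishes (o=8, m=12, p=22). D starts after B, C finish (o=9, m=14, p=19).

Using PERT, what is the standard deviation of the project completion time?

3.16 days

te_A = (1 + 4·5 + 9)/6 = 30/6 = 5; σ²_A = ((9−1)/6)² = 1.778
te_B = (9 + 4·10 + 11)/6 = 60/6 = 10; σ²_B = ((11−9)/6)² = 0.111
te_C = (8 + 4·12 + 22)/6 = 78/6 = 13; σ²_C = ((22−8)/6)² = 5.444
te_D = (9 + 4·14 + 19)/6 = 84/6 = 14; σ²_D = ((19−9)/6)² = 2.778

Forward pass:
ES_A = 0; EF_A = 5
ES_B = 0; EF_B = 10
ES_C = 5; EF_C = 5+13 = 18
ES_D = max(EF_B=10, EF_C=18) = 18; EF_D = 18+14 = 32
Expected project duration μ = 32 days. Critical path: A → C → D.

Variance along critical path = 1.778 + 5.444 + 2.778 = 10.000
σ = √10.000 = 3.162 days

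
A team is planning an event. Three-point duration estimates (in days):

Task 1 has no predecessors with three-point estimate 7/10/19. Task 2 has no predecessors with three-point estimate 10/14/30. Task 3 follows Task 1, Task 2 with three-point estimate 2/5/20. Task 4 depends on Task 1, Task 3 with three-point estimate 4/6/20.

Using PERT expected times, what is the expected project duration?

te_Task 1 = (7 + 4·10 + 19)/6 = 66/6 = 11
te_Task 2 = (10 + 4·14 + 30)/6 = 96/6 = 16
te_Task 3 = (2 + 4·5 + 20)/6 = 42/6 = 7
te_Task 4 = (4 + 4·6 + 20)/6 = 48/6 = 8

Forward pass:
ES_Task 1 = 0; EF_Task 1 = 11
ES_Task 2 = 0; EF_Task 2 = 16
ES_Task 3 = max(EF_Task 1=11, EF_Task 2=16) = 16; EF_Task 3 = 16+7 = 23
ES_Task 4 = max(EF_Task 1=11, EF_Task 3=23) = 23; EF_Task 4 = 23+8 = 31
Expected project duration μ = 31 days. Critical path: Task 2 → Task 3 → Task 4.

31 days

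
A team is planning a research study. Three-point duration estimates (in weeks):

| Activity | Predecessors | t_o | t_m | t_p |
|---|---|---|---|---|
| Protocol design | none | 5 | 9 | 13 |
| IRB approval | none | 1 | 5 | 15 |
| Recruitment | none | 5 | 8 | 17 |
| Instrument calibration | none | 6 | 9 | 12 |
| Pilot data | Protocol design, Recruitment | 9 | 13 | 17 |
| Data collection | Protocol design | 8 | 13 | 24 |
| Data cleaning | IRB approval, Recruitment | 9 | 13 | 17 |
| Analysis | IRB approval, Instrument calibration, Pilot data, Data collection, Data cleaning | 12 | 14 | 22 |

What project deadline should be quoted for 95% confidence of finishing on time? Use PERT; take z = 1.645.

43.6 weeks

te_Protocol design = (5 + 4·9 + 13)/6 = 54/6 = 9; σ²_Protocol design = ((13−5)/6)² = 1.778
te_IRB approval = (1 + 4·5 + 15)/6 = 36/6 = 6; σ²_IRB approval = ((15−1)/6)² = 5.444
te_Recruitment = (5 + 4·8 + 17)/6 = 54/6 = 9; σ²_Recruitment = ((17−5)/6)² = 4.000
te_Instrument calibration = (6 + 4·9 + 12)/6 = 54/6 = 9; σ²_Instrument calibration = ((12−6)/6)² = 1.000
te_Pilot data = (9 + 4·13 + 17)/6 = 78/6 = 13; σ²_Pilot data = ((17−9)/6)² = 1.778
te_Data collection = (8 + 4·13 + 24)/6 = 84/6 = 14; σ²_Data collection = ((24−8)/6)² = 7.111
te_Data cleaning = (9 + 4·13 + 17)/6 = 78/6 = 13; σ²_Data cleaning = ((17−9)/6)² = 1.778
te_Analysis = (12 + 4·14 + 22)/6 = 90/6 = 15; σ²_Analysis = ((22−12)/6)² = 2.778

Forward pass:
ES_Protocol design = 0; EF_Protocol design = 9
ES_IRB approval = 0; EF_IRB approval = 6
ES_Recruitment = 0; EF_Recruitment = 9
ES_Instrument calibration = 0; EF_Instrument calibration = 9
ES_Pilot data = max(EF_Protocol design=9, EF_Recruitment=9) = 9; EF_Pilot data = 9+13 = 22
ES_Data collection = 9; EF_Data collection = 9+14 = 23
ES_Data cleaning = max(EF_IRB approval=6, EF_Recruitment=9) = 9; EF_Data cleaning = 9+13 = 22
ES_Analysis = max(EF_IRB approval=6, EF_Instrument calibration=9, EF_Pilot data=22, EF_Data collection=23, EF_Data cleaning=22) = 23; EF_Analysis = 23+15 = 38
Expected project duration μ = 38 weeks. Critical path: Protocol design → Data collection → Analysis.

Variance along critical path = 1.778 + 7.111 + 2.778 = 11.667; σ = 3.416 weeks.
D = μ + z·σ = 38 + 1.645·3.416 = 43.6 weeks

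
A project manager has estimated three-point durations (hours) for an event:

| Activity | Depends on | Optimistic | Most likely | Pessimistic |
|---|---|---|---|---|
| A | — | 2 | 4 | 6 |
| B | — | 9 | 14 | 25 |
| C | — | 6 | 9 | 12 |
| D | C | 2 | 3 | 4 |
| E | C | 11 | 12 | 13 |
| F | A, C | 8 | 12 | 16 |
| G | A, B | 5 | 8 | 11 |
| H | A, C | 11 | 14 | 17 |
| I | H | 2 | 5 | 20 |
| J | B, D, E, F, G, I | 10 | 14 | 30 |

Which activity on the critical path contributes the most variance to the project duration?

J

te_A = (2 + 4·4 + 6)/6 = 24/6 = 4; σ²_A = ((6−2)/6)² = 0.444
te_B = (9 + 4·14 + 25)/6 = 90/6 = 15; σ²_B = ((25−9)/6)² = 7.111
te_C = (6 + 4·9 + 12)/6 = 54/6 = 9; σ²_C = ((12−6)/6)² = 1.000
te_D = (2 + 4·3 + 4)/6 = 18/6 = 3; σ²_D = ((4−2)/6)² = 0.111
te_E = (11 + 4·12 + 13)/6 = 72/6 = 12; σ²_E = ((13−11)/6)² = 0.111
te_F = (8 + 4·12 + 16)/6 = 72/6 = 12; σ²_F = ((16−8)/6)² = 1.778
te_G = (5 + 4·8 + 11)/6 = 48/6 = 8; σ²_G = ((11−5)/6)² = 1.000
te_H = (11 + 4·14 + 17)/6 = 84/6 = 14; σ²_H = ((17−11)/6)² = 1.000
te_I = (2 + 4·5 + 20)/6 = 42/6 = 7; σ²_I = ((20−2)/6)² = 9.000
te_J = (10 + 4·14 + 30)/6 = 96/6 = 16; σ²_J = ((30−10)/6)² = 11.111

Forward pass:
ES_A = 0; EF_A = 4
ES_B = 0; EF_B = 15
ES_C = 0; EF_C = 9
ES_D = 9; EF_D = 9+3 = 12
ES_E = 9; EF_E = 9+12 = 21
ES_F = max(EF_A=4, EF_C=9) = 9; EF_F = 9+12 = 21
ES_G = max(EF_A=4, EF_B=15) = 15; EF_G = 15+8 = 23
ES_H = max(EF_A=4, EF_C=9) = 9; EF_H = 9+14 = 23
ES_I = 23; EF_I = 23+7 = 30
ES_J = max(EF_B=15, EF_D=12, EF_E=21, EF_F=21, EF_G=23, EF_I=30) = 30; EF_J = 30+16 = 46
Expected project duration μ = 46 hours. Critical path: C → H → I → J.

Variances on critical path: σ²_C=1.000, σ²_H=1.000, σ²_I=9.000, σ²_J=11.111.
Largest is σ²_J = 11.111.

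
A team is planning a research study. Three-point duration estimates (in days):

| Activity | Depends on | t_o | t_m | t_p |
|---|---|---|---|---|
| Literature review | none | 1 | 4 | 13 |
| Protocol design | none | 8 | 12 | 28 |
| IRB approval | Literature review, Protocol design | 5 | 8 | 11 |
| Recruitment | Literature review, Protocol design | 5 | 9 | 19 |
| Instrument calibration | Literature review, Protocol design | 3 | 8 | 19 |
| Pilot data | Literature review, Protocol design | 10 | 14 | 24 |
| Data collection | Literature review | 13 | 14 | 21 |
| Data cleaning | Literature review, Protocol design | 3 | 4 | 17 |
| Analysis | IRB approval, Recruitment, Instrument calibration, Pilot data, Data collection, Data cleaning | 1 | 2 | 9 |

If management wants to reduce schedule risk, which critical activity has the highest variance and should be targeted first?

te_Literature review = (1 + 4·4 + 13)/6 = 30/6 = 5; σ²_Literature review = ((13−1)/6)² = 4.000
te_Protocol design = (8 + 4·12 + 28)/6 = 84/6 = 14; σ²_Protocol design = ((28−8)/6)² = 11.111
te_IRB approval = (5 + 4·8 + 11)/6 = 48/6 = 8; σ²_IRB approval = ((11−5)/6)² = 1.000
te_Recruitment = (5 + 4·9 + 19)/6 = 60/6 = 10; σ²_Recruitment = ((19−5)/6)² = 5.444
te_Instrument calibration = (3 + 4·8 + 19)/6 = 54/6 = 9; σ²_Instrument calibration = ((19−3)/6)² = 7.111
te_Pilot data = (10 + 4·14 + 24)/6 = 90/6 = 15; σ²_Pilot data = ((24−10)/6)² = 5.444
te_Data collection = (13 + 4·14 + 21)/6 = 90/6 = 15; σ²_Data collection = ((21−13)/6)² = 1.778
te_Data cleaning = (3 + 4·4 + 17)/6 = 36/6 = 6; σ²_Data cleaning = ((17−3)/6)² = 5.444
te_Analysis = (1 + 4·2 + 9)/6 = 18/6 = 3; σ²_Analysis = ((9−1)/6)² = 1.778

Forward pass:
ES_Literature review = 0; EF_Literature review = 5
ES_Protocol design = 0; EF_Protocol design = 14
ES_IRB approval = max(EF_Literature review=5, EF_Protocol design=14) = 14; EF_IRB approval = 14+8 = 22
ES_Recruitment = max(EF_Literature review=5, EF_Protocol design=14) = 14; EF_Recruitment = 14+10 = 24
ES_Instrument calibration = max(EF_Literature review=5, EF_Protocol design=14) = 14; EF_Instrument calibration = 14+9 = 23
ES_Pilot data = max(EF_Literature review=5, EF_Protocol design=14) = 14; EF_Pilot data = 14+15 = 29
ES_Data collection = 5; EF_Data collection = 5+15 = 20
ES_Data cleaning = max(EF_Literature review=5, EF_Protocol design=14) = 14; EF_Data cleaning = 14+6 = 20
ES_Analysis = max(EF_IRB approval=22, EF_Recruitment=24, EF_Instrument calibration=23, EF_Pilot data=29, EF_Data collection=20, EF_Data cleaning=20) = 29; EF_Analysis = 29+3 = 32
Expected project duration μ = 32 days. Critical path: Protocol design → Pilot data → Analysis.

Variances on critical path: σ²_Protocol design=11.111, σ²_Pilot data=5.444, σ²_Analysis=1.778.
Largest is σ²_Protocol design = 11.111.

Protocol design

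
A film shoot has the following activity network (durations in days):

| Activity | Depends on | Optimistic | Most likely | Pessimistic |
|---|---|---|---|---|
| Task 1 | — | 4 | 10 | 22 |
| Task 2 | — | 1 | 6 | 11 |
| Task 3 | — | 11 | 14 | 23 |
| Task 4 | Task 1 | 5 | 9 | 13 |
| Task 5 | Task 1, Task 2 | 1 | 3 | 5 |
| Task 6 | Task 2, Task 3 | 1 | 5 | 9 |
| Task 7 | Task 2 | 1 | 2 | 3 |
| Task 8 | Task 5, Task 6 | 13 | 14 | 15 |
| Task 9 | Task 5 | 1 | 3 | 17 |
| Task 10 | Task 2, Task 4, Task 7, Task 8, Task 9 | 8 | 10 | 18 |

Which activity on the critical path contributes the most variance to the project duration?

te_Task 1 = (4 + 4·10 + 22)/6 = 66/6 = 11; σ²_Task 1 = ((22−4)/6)² = 9.000
te_Task 2 = (1 + 4·6 + 11)/6 = 36/6 = 6; σ²_Task 2 = ((11−1)/6)² = 2.778
te_Task 3 = (11 + 4·14 + 23)/6 = 90/6 = 15; σ²_Task 3 = ((23−11)/6)² = 4.000
te_Task 4 = (5 + 4·9 + 13)/6 = 54/6 = 9; σ²_Task 4 = ((13−5)/6)² = 1.778
te_Task 5 = (1 + 4·3 + 5)/6 = 18/6 = 3; σ²_Task 5 = ((5−1)/6)² = 0.444
te_Task 6 = (1 + 4·5 + 9)/6 = 30/6 = 5; σ²_Task 6 = ((9−1)/6)² = 1.778
te_Task 7 = (1 + 4·2 + 3)/6 = 12/6 = 2; σ²_Task 7 = ((3−1)/6)² = 0.111
te_Task 8 = (13 + 4·14 + 15)/6 = 84/6 = 14; σ²_Task 8 = ((15−13)/6)² = 0.111
te_Task 9 = (1 + 4·3 + 17)/6 = 30/6 = 5; σ²_Task 9 = ((17−1)/6)² = 7.111
te_Task 10 = (8 + 4·10 + 18)/6 = 66/6 = 11; σ²_Task 10 = ((18−8)/6)² = 2.778

Forward pass:
ES_Task 1 = 0; EF_Task 1 = 11
ES_Task 2 = 0; EF_Task 2 = 6
ES_Task 3 = 0; EF_Task 3 = 15
ES_Task 4 = 11; EF_Task 4 = 11+9 = 20
ES_Task 5 = max(EF_Task 1=11, EF_Task 2=6) = 11; EF_Task 5 = 11+3 = 14
ES_Task 6 = max(EF_Task 2=6, EF_Task 3=15) = 15; EF_Task 6 = 15+5 = 20
ES_Task 7 = 6; EF_Task 7 = 6+2 = 8
ES_Task 8 = max(EF_Task 5=14, EF_Task 6=20) = 20; EF_Task 8 = 20+14 = 34
ES_Task 9 = 14; EF_Task 9 = 14+5 = 19
ES_Task 10 = max(EF_Task 2=6, EF_Task 4=20, EF_Task 7=8, EF_Task 8=34, EF_Task 9=19) = 34; EF_Task 10 = 34+11 = 45
Expected project duration μ = 45 days. Critical path: Task 3 → Task 6 → Task 8 → Task 10.

Variances on critical path: σ²_Task 3=4.000, σ²_Task 6=1.778, σ²_Task 8=0.111, σ²_Task 10=2.778.
Largest is σ²_Task 3 = 4.000.

Task 3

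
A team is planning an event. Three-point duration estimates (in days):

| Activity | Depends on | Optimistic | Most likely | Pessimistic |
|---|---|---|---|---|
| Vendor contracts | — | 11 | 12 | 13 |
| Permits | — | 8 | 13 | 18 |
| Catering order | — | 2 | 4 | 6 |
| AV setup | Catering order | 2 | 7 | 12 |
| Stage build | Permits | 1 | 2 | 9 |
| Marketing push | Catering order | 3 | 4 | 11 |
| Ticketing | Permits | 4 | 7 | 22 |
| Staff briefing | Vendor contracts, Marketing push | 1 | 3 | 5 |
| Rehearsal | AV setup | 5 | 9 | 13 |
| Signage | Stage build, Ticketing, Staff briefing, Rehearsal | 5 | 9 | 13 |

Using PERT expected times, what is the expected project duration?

te_Vendor contracts = (11 + 4·12 + 13)/6 = 72/6 = 12
te_Permits = (8 + 4·13 + 18)/6 = 78/6 = 13
te_Catering order = (2 + 4·4 + 6)/6 = 24/6 = 4
te_AV setup = (2 + 4·7 + 12)/6 = 42/6 = 7
te_Stage build = (1 + 4·2 + 9)/6 = 18/6 = 3
te_Marketing push = (3 + 4·4 + 11)/6 = 30/6 = 5
te_Ticketing = (4 + 4·7 + 22)/6 = 54/6 = 9
te_Staff briefing = (1 + 4·3 + 5)/6 = 18/6 = 3
te_Rehearsal = (5 + 4·9 + 13)/6 = 54/6 = 9
te_Signage = (5 + 4·9 + 13)/6 = 54/6 = 9

Forward pass:
ES_Vendor contracts = 0; EF_Vendor contracts = 12
ES_Permits = 0; EF_Permits = 13
ES_Catering order = 0; EF_Catering order = 4
ES_AV setup = 4; EF_AV setup = 4+7 = 11
ES_Stage build = 13; EF_Stage build = 13+3 = 16
ES_Marketing push = 4; EF_Marketing push = 4+5 = 9
ES_Ticketing = 13; EF_Ticketing = 13+9 = 22
ES_Staff briefing = max(EF_Vendor contracts=12, EF_Marketing push=9) = 12; EF_Staff briefing = 12+3 = 15
ES_Rehearsal = 11; EF_Rehearsal = 11+9 = 20
ES_Signage = max(EF_Stage build=16, EF_Ticketing=22, EF_Staff briefing=15, EF_Rehearsal=20) = 22; EF_Signage = 22+9 = 31
Expected project duration μ = 31 days. Critical path: Permits → Ticketing → Signage.

31 days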